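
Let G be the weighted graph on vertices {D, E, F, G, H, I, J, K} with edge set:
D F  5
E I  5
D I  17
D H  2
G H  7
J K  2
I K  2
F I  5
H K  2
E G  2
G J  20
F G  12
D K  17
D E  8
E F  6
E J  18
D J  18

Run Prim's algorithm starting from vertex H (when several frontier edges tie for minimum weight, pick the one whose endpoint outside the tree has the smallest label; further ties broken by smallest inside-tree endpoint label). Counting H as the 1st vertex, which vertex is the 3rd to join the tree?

Prim's algorithm from H:
Step 1: cheapest edge leaving the tree is D H (2); add D.
Step 2: cheapest edge leaving the tree is H K (2); add K.
Step 3: cheapest edge leaving the tree is I K (2); add I.
Step 4: cheapest edge leaving the tree is J K (2); add J.
Step 5: cheapest edge leaving the tree is E I (5); add E.
Step 6: cheapest edge leaving the tree is E G (2); add G.
Step 7: cheapest edge leaving the tree is D F (5); add F.
Vertex order: H, D, K, I, J, E, G, F. The 3rd vertex is K.

K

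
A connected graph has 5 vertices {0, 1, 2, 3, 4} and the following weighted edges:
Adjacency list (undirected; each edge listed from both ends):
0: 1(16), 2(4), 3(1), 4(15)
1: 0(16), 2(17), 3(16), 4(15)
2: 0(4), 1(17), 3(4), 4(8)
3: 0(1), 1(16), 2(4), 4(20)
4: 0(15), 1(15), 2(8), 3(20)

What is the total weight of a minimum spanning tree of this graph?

28

Sort edges by weight, then run Kruskal:
0—3 (1): add. Components now {0,3} {1} {2} {4}
0—2 (4): add. Components now {0,2,3} {1} {4}
2—3 (4): skip — 2 and 3 already connected.
2—4 (8): add. Components now {0,2,3,4} {1}
0—4 (15): skip — 0 and 4 already connected.
1—4 (15): add. Components now {0,1,2,3,4}
MST edges: 0—3, 0—2, 2—4, 1—4; total weight 1+4+8+15 = 28.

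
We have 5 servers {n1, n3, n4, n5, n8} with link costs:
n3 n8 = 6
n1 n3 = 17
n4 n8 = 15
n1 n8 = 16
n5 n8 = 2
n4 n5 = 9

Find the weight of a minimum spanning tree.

33

Prim, starting at n1.
Step 1: frontier [n1 n8 16, n1 n3 17] → take n1 n8 (16); add n8.
Step 2: frontier [n1 n3 17, n5 n8 2, n3 n8 6, n4 n8 15] → take n5 n8 (2); add n5.
Step 3: frontier [n1 n3 17, n4 n5 9, n3 n8 6, n4 n8 15] → take n3 n8 (6); add n3.
Step 4: frontier [n4 n5 9, n4 n8 15] → take n4 n5 (9); add n4.
MST edges: n1 n8, n5 n8, n3 n8, n4 n5; total weight 16+2+6+9 = 33.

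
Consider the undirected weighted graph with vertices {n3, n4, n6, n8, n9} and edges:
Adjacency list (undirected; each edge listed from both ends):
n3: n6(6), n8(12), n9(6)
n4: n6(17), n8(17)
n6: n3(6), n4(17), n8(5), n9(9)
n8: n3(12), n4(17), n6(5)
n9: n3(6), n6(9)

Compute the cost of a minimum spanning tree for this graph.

34

Sort edges by weight, then run Kruskal:
n6-n8 (5): add — endpoints in different components.
n3-n6 (6): add — endpoints in different components.
n3-n9 (6): add — endpoints in different components.
n6-n9 (9): skip — n9 and n6 already connected.
n3-n8 (12): skip — n3 and n8 already connected.
n4-n6 (17): add — endpoints in different components.
MST edges: n6-n8, n3-n6, n3-n9, n4-n6; total weight 5+6+6+17 = 34.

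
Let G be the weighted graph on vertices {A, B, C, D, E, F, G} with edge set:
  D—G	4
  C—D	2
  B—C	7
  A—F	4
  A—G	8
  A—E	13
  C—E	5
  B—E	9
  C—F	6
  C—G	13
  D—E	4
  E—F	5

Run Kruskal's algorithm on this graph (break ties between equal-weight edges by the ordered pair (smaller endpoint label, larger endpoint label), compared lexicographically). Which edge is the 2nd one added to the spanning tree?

Kruskal: consider edges lightest-first.
C—D (2): add. Components now {A} {B} {C,D} {E} {F} {G}
A—F (4): add. Components now {A,F} {B} {C,D} {E} {G}
D—E (4): add. Components now {A,F} {B} {C,D,E} {G}
D—G (4): add. Components now {A,F} {B} {C,D,E,G}
C—E (5): skip — C and E already connected.
E—F (5): add. Components now {A,C,D,E,F,G} {B}
C—F (6): skip — C and F already connected.
B—C (7): add. Components now {A,B,C,D,E,F,G}
The 2nd edge added is A—F.

A-F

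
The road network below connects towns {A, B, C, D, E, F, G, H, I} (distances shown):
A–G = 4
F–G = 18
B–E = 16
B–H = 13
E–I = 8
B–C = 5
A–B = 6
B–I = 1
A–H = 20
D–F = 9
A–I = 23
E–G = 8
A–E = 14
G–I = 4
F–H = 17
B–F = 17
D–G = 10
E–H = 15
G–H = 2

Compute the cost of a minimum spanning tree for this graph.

Kruskal's algorithm — process edges by increasing weight (ties by edge label):
B–I (1): add — endpoints in different components.
G–H (2): add — endpoints in different components.
A–G (4): add — endpoints in different components.
G–I (4): add — endpoints in different components.
B–C (5): add — endpoints in different components.
A–B (6): skip — A and B already connected.
E–G (8): add — endpoints in different components.
E–I (8): skip — E and I already connected.
D–F (9): add — endpoints in different components.
D–G (10): add — endpoints in different components.
MST edges: B–I, G–H, A–G, G–I, B–C, E–G, D–F, D–G; total weight 1+2+4+4+5+8+9+10 = 43.

43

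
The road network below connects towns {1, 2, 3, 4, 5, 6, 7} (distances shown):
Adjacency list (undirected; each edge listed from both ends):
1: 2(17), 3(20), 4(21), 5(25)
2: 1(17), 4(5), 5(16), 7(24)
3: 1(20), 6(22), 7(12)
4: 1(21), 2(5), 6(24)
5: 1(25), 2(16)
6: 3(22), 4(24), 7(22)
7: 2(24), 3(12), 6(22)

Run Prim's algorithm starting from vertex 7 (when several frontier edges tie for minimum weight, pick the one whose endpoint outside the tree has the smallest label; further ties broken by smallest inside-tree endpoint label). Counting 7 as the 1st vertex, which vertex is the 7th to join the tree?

Prim's algorithm from 7:
Step 1: cheapest edge leaving the tree is 3—7 (12); add 3.
Step 2: cheapest edge leaving the tree is 1—3 (20); add 1.
Step 3: cheapest edge leaving the tree is 1—2 (17); add 2.
Step 4: cheapest edge leaving the tree is 2—4 (5); add 4.
Step 5: cheapest edge leaving the tree is 2—5 (16); add 5.
Step 6: cheapest edge leaving the tree is 3—6 (22); add 6.
Vertex order: 7, 3, 1, 2, 4, 5, 6. The 7th vertex is 6.

6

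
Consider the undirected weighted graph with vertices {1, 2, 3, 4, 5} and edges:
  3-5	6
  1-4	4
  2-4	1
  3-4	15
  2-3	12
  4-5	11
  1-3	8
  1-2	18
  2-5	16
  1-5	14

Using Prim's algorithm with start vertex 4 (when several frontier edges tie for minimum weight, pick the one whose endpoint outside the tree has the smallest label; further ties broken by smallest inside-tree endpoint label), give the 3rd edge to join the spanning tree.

1-3

Grow the tree from 4 using Prim:
Step 1: frontier [2-4 1, 1-4 4, 4-5 11, 3-4 15] → take 2-4 (1); add 2.
Step 2: frontier [2-3 12, 2-5 16, 1-2 18, 1-4 4, 4-5 11, 3-4 15] → take 1-4 (4); add 1.
Step 3: frontier [1-3 8, 1-5 14, 2-3 12, 2-5 16, 4-5 11, 3-4 15] → take 1-3 (8); add 3.
Step 4: frontier [1-5 14, 2-5 16, 3-5 6, 4-5 11] → take 3-5 (6); add 5.
The 3rd edge added is 1-3.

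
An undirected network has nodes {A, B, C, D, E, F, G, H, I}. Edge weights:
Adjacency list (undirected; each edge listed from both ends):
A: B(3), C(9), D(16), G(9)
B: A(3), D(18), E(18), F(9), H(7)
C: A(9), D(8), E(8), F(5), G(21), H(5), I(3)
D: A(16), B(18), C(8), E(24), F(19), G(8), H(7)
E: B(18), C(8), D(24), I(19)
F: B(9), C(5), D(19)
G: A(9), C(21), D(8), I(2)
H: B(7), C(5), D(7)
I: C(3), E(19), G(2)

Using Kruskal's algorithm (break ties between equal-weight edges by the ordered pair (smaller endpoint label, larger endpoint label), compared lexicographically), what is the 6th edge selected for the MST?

Kruskal: consider edges lightest-first.
G—I (2): add — endpoints in different components.
A—B (3): add — endpoints in different components.
C—I (3): add — endpoints in different components.
C—F (5): add — endpoints in different components.
C—H (5): add — endpoints in different components.
B—H (7): add — endpoints in different components.
D—H (7): add — endpoints in different components.
C—D (8): skip — C and D already connected.
C—E (8): add — endpoints in different components.
The 6th edge added is B—H.

B-H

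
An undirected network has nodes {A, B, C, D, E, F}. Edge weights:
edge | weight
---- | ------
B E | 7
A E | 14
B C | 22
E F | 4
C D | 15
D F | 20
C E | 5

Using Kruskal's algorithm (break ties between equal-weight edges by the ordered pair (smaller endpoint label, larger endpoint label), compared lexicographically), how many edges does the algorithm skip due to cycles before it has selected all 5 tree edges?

0

Sort edges by weight, then run Kruskal:
E F (4): add — endpoints in different components.
C E (5): add — endpoints in different components.
B E (7): add — endpoints in different components.
A E (14): add — endpoints in different components.
C D (15): add — endpoints in different components.
Edges rejected before the tree was complete: 0.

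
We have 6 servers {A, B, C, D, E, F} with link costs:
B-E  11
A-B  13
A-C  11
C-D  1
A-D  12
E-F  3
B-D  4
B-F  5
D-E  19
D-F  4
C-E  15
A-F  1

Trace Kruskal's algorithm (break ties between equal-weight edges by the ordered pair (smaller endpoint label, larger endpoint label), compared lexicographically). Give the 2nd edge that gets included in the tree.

Kruskal's algorithm — process edges by increasing weight (ties by edge label):
A-F (1): add — endpoints in different components.
C-D (1): add — endpoints in different components.
E-F (3): add — endpoints in different components.
B-D (4): add — endpoints in different components.
D-F (4): add — endpoints in different components.
The 2nd edge added is C-D.

C-D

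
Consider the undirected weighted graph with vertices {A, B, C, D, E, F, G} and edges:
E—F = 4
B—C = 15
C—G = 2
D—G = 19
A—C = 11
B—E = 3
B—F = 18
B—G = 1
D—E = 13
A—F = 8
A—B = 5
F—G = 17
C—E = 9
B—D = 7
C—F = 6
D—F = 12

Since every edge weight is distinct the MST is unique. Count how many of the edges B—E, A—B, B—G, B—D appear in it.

4

Sort edges by weight, then run Kruskal:
B—G (1): add. Components now {A} {B,G} {C} {D} {E} {F}
C—G (2): add. Components now {A} {B,C,G} {D} {E} {F}
B—E (3): add. Components now {A} {B,C,E,G} {D} {F}
E—F (4): add. Components now {A} {B,C,E,F,G} {D}
A—B (5): add. Components now {A,B,C,E,F,G} {D}
C—F (6): skip — C and F already connected.
B—D (7): add. Components now {A,B,C,D,E,F,G}
MST edge set: {B—G, C—G, B—E, E—F, A—B, B—D}.
Of the listed edges, {B—E, A—B, B—G, B—D} are in the MST → 4.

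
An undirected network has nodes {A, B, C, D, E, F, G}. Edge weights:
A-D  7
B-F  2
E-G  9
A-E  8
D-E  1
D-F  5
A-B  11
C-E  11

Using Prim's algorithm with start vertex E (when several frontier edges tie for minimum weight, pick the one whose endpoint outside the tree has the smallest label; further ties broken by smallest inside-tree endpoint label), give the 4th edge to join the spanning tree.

Prim, starting at E.
Step 1: frontier [D-E 1, A-E 8, E-G 9, C-E 11] → take D-E (1); add D.
Step 2: frontier [D-F 5, A-D 7, A-E 8, E-G 9, C-E 11] → take D-F (5); add F.
Step 3: frontier [A-D 7, A-E 8, E-G 9, C-E 11, B-F 2] → take B-F (2); add B.
Step 4: frontier [A-B 11, A-D 7, A-E 8, E-G 9, C-E 11] → take A-D (7); add A.
Step 5: frontier [E-G 9, C-E 11] → take E-G (9); add G.
Step 6: frontier [C-E 11] → take C-E (11); add C.
The 4th edge added is A-D.

A-D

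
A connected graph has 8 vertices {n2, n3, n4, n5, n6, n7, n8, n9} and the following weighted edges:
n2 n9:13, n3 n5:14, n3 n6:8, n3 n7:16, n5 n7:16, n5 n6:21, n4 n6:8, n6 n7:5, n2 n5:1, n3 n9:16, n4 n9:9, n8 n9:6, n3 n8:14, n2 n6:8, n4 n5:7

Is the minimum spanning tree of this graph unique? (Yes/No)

Sort edges by weight, then run Kruskal:
n2 n5 (1): add — endpoints in different components.
n6 n7 (5): add — endpoints in different components.
n8 n9 (6): add — endpoints in different components.
n4 n5 (7): add — endpoints in different components.
n2 n6 (8): add — endpoints in different components.
n3 n6 (8): add — endpoints in different components.
n4 n6 (8): skip — n4 and n6 already connected.
n4 n9 (9): add — endpoints in different components.
Non-tree edge n4 n6 has weight 8, equal to the heaviest edge on its tree cycle — swapping gives another MST of the same weight. Not unique.

No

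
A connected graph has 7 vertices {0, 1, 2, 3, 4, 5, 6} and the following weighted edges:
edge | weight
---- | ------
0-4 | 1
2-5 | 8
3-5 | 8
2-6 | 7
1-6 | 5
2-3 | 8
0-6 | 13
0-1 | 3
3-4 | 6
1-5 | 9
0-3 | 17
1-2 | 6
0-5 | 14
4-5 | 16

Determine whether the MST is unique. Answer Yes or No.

No

Sort edges by weight, then run Kruskal:
0-4 (1): add. Components now {0,4} {1} {2} {3} {5} {6}
0-1 (3): add. Components now {0,1,4} {2} {3} {5} {6}
1-6 (5): add. Components now {0,1,4,6} {2} {3} {5}
1-2 (6): add. Components now {0,1,2,4,6} {3} {5}
3-4 (6): add. Components now {0,1,2,3,4,6} {5}
2-6 (7): skip — 2 and 6 already connected.
2-3 (8): skip — 2 and 3 already connected.
2-5 (8): add. Components now {0,1,2,3,4,5,6}
Non-tree edge 3-5 has weight 8, equal to the heaviest edge on its tree cycle — swapping gives another MST of the same weight. Not unique.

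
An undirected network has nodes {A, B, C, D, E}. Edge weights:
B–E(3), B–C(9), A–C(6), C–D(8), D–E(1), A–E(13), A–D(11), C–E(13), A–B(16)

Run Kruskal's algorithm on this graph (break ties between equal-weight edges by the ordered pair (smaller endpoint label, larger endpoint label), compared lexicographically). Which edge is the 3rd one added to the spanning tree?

A-C

Kruskal: consider edges lightest-first.
D–E (1): add. Components now {A} {B} {C} {D,E}
B–E (3): add. Components now {A} {B,D,E} {C}
A–C (6): add. Components now {A,C} {B,D,E}
C–D (8): add. Components now {A,B,C,D,E}
The 3rd edge added is A–C.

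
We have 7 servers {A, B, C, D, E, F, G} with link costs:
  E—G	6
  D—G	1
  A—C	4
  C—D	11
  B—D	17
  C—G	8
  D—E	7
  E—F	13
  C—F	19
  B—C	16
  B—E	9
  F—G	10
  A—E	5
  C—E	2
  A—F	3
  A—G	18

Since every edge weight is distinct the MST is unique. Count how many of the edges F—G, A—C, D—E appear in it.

1

Kruskal's algorithm — process edges by increasing weight (ties by edge label):
D—G (1): add. Components now {A} {B} {C} {D,G} {E} {F}
C—E (2): add. Components now {A} {B} {C,E} {D,G} {F}
A—F (3): add. Components now {A,F} {B} {C,E} {D,G}
A—C (4): add. Components now {A,C,E,F} {B} {D,G}
A—E (5): skip — A and E already connected.
E—G (6): add. Components now {A,C,D,E,F,G} {B}
D—E (7): skip — D and E already connected.
C—G (8): skip — C and G already connected.
B—E (9): add. Components now {A,B,C,D,E,F,G}
MST edge set: {D—G, C—E, A—F, A—C, E—G, B—E}.
Of the listed edges, {A—C} are in the MST → 1.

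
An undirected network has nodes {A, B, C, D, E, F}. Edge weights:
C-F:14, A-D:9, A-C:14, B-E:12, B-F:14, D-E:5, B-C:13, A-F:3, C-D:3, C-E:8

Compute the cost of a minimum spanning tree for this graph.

Kruskal: consider edges lightest-first.
A-F (3): add — endpoints in different components.
C-D (3): add — endpoints in different components.
D-E (5): add — endpoints in different components.
C-E (8): skip — C and E already connected.
A-D (9): add — endpoints in different components.
B-E (12): add — endpoints in different components.
MST edges: A-F, C-D, D-E, A-D, B-E; total weight 3+3+5+9+12 = 32.

32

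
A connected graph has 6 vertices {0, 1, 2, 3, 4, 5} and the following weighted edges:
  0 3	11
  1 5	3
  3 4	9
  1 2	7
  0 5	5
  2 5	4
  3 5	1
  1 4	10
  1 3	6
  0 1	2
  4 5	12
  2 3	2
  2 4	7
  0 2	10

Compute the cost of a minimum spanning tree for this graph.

15

Prim's algorithm from 3:
Step 1: frontier [3 5 1, 2 3 2, 1 3 6, 3 4 9, 0 3 11] → take 3 5 (1); add 5.
Step 2: frontier [2 3 2, 1 3 6, 3 4 9, 0 3 11, 1 5 3, 2 5 4, 0 5 5, 4 5 12] → take 2 3 (2); add 2.
Step 3: frontier [1 2 7, 2 4 7, 0 2 10, 1 3 6, 3 4 9, 0 3 11, 1 5 3, 0 5 5, 4 5 12] → take 1 5 (3); add 1.
Step 4: frontier [0 1 2, 1 4 10, 2 4 7, 0 2 10, 3 4 9, 0 3 11, 0 5 5, 4 5 12] → take 0 1 (2); add 0.
Step 5: frontier [1 4 10, 2 4 7, 3 4 9, 4 5 12] → take 2 4 (7); add 4.
MST edges: 3 5, 2 3, 1 5, 0 1, 2 4; total weight 1+2+3+2+7 = 15.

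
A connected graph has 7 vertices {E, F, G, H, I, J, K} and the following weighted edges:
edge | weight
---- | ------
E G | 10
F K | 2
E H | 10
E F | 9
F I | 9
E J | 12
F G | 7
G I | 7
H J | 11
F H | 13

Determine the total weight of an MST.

Kruskal: consider edges lightest-first.
F K (2): add — endpoints in different components.
F G (7): add — endpoints in different components.
G I (7): add — endpoints in different components.
E F (9): add — endpoints in different components.
F I (9): skip — F and I already connected.
E G (10): skip — E and G already connected.
E H (10): add — endpoints in different components.
H J (11): add — endpoints in different components.
MST edges: F K, F G, G I, E F, E H, H J; total weight 2+7+7+9+10+11 = 46.

46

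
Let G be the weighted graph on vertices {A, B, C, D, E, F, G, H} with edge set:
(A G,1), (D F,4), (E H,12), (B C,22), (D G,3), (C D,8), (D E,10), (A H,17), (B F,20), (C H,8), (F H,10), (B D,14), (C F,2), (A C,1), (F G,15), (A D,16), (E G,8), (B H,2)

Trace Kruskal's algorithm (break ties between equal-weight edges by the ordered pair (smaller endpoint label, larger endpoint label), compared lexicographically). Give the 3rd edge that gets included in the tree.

Kruskal: consider edges lightest-first.
A C (1): add — endpoints in different components.
A G (1): add — endpoints in different components.
B H (2): add — endpoints in different components.
C F (2): add — endpoints in different components.
D G (3): add — endpoints in different components.
D F (4): skip — D and F already connected.
C D (8): skip — C and D already connected.
C H (8): add — endpoints in different components.
E G (8): add — endpoints in different components.
The 3rd edge added is B H.

B-H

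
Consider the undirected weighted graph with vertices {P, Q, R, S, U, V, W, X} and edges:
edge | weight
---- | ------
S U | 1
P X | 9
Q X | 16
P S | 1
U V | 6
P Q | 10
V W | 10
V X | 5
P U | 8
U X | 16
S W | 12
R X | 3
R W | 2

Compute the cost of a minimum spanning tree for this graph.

Prim's algorithm from W:
Step 1: frontier [R W 2, V W 10, S W 12] → take R W (2); add R.
Step 2: frontier [R X 3, V W 10, S W 12] → take R X (3); add X.
Step 3: frontier [V W 10, S W 12, V X 5, P X 9, Q X 16, U X 16] → take V X (5); add V.
Step 4: frontier [U V 6, S W 12, P X 9, Q X 16, U X 16] → take U V (6); add U.
Step 5: frontier [S U 1, P U 8, S W 12, P X 9, Q X 16] → take S U (1); add S.
Step 6: frontier [P S 1, P U 8, P X 9, Q X 16] → take P S (1); add P.
Step 7: frontier [P Q 10, Q X 16] → take P Q (10); add Q.
MST edges: R W, R X, V X, U V, S U, P S, P Q; total weight 2+3+5+6+1+1+10 = 28.

28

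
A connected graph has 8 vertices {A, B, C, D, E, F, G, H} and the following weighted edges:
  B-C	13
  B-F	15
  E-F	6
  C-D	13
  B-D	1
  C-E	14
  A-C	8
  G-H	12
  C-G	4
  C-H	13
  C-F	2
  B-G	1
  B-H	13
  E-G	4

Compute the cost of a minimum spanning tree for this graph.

32

Sort edges by weight, then run Kruskal:
B-D (1): add — endpoints in different components.
B-G (1): add — endpoints in different components.
C-F (2): add — endpoints in different components.
C-G (4): add — endpoints in different components.
E-G (4): add — endpoints in different components.
E-F (6): skip — E and F already connected.
A-C (8): add — endpoints in different components.
G-H (12): add — endpoints in different components.
MST edges: B-D, B-G, C-F, C-G, E-G, A-C, G-H; total weight 1+1+2+4+4+8+12 = 32.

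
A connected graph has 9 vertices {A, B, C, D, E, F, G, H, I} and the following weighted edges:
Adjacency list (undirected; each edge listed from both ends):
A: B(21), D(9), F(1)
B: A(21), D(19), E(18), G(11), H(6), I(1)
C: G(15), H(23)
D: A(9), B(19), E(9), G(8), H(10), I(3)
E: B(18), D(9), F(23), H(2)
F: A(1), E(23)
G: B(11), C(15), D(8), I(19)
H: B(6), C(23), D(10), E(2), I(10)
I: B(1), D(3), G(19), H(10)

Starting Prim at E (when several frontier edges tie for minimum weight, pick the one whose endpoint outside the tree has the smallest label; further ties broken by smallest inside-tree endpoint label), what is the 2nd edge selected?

Prim's algorithm from E:
Step 1: cheapest edge leaving the tree is E—H (2); add H.
Step 2: cheapest edge leaving the tree is B—H (6); add B.
Step 3: cheapest edge leaving the tree is B—I (1); add I.
Step 4: cheapest edge leaving the tree is D—I (3); add D.
Step 5: cheapest edge leaving the tree is D—G (8); add G.
Step 6: cheapest edge leaving the tree is A—D (9); add A.
Step 7: cheapest edge leaving the tree is A—F (1); add F.
Step 8: cheapest edge leaving the tree is C—G (15); add C.
The 2nd edge added is B—H.

B-H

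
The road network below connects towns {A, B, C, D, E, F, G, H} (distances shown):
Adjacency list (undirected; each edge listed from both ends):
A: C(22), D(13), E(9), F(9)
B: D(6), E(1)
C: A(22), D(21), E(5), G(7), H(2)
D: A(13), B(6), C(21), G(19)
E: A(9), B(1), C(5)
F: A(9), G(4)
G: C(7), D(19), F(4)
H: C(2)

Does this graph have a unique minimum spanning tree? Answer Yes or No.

No

Kruskal: consider edges lightest-first.
B-E (1): add — endpoints in different components.
C-H (2): add — endpoints in different components.
F-G (4): add — endpoints in different components.
C-E (5): add — endpoints in different components.
B-D (6): add — endpoints in different components.
C-G (7): add — endpoints in different components.
A-E (9): add — endpoints in different components.
Non-tree edge A-F has weight 9, equal to the heaviest edge on its tree cycle — swapping gives another MST of the same weight. Not unique.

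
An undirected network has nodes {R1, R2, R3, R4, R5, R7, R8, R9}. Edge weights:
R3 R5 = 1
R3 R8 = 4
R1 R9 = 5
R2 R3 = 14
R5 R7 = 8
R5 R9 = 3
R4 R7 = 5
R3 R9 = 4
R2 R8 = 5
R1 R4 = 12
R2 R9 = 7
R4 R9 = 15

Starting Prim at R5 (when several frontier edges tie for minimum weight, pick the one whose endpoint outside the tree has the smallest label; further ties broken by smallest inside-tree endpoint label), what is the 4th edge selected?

Prim, starting at R5.
Step 1: frontier [R3 R5 1, R5 R9 3, R5 R7 8] → take R3 R5 (1); add R3.
Step 2: frontier [R3 R8 4, R3 R9 4, R2 R3 14, R5 R9 3, R5 R7 8] → take R5 R9 (3); add R9.
Step 3: frontier [R3 R8 4, R2 R3 14, R5 R7 8, R1 R9 5, R2 R9 7, R4 R9 15] → take R3 R8 (4); add R8.
Step 4: frontier [R2 R3 14, R5 R7 8, R2 R8 5, R1 R9 5, R2 R9 7, R4 R9 15] → take R1 R9 (5); add R1.
Step 5: frontier [R1 R4 12, R2 R3 14, R5 R7 8, R2 R8 5, R2 R9 7, R4 R9 15] → take R2 R8 (5); add R2.
Step 6: frontier [R1 R4 12, R5 R7 8, R4 R9 15] → take R5 R7 (8); add R7.
Step 7: frontier [R1 R4 12, R4 R7 5, R4 R9 15] → take R4 R7 (5); add R4.
The 4th edge added is R1 R9.

R1-R9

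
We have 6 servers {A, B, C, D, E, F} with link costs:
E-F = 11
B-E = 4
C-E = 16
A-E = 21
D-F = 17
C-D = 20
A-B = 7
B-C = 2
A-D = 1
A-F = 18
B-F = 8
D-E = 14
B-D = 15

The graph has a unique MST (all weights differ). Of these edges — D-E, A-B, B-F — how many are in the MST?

2

Sort edges by weight, then run Kruskal:
A-D (1): add — endpoints in different components.
B-C (2): add — endpoints in different components.
B-E (4): add — endpoints in different components.
A-B (7): add — endpoints in different components.
B-F (8): add — endpoints in different components.
MST edge set: {A-D, B-C, B-E, A-B, B-F}.
Of the listed edges, {A-B, B-F} are in the MST → 2.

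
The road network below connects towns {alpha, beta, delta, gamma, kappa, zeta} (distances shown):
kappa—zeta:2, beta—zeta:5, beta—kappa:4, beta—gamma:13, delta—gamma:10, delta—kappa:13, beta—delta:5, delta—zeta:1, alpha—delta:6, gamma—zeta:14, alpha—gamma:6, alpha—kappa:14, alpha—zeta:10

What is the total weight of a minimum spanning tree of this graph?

19

Kruskal: consider edges lightest-first.
delta—zeta (1): add — endpoints in different components.
kappa—zeta (2): add — endpoints in different components.
beta—kappa (4): add — endpoints in different components.
beta—delta (5): skip — beta and delta already connected.
beta—zeta (5): skip — beta and zeta already connected.
alpha—delta (6): add — endpoints in different components.
alpha—gamma (6): add — endpoints in different components.
MST edges: delta—zeta, kappa—zeta, beta—kappa, alpha—delta, alpha—gamma; total weight 1+2+4+6+6 = 19.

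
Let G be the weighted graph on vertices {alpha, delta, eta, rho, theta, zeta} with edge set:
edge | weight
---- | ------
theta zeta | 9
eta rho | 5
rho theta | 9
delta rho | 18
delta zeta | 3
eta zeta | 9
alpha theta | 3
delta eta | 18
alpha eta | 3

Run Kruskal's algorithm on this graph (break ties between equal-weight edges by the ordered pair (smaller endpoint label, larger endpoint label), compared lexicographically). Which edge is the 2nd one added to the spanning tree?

Kruskal: consider edges lightest-first.
alpha eta (3): add. Components now {delta} {rho} {alpha,eta} {theta} {zeta}
alpha theta (3): add. Components now {delta} {rho} {alpha,eta,theta} {zeta}
delta zeta (3): add. Components now {delta,zeta} {rho} {alpha,eta,theta}
eta rho (5): add. Components now {delta,zeta} {alpha,eta,rho,theta}
eta zeta (9): add. Components now {alpha,delta,eta,rho,theta,zeta}
The 2nd edge added is alpha theta.

alpha-theta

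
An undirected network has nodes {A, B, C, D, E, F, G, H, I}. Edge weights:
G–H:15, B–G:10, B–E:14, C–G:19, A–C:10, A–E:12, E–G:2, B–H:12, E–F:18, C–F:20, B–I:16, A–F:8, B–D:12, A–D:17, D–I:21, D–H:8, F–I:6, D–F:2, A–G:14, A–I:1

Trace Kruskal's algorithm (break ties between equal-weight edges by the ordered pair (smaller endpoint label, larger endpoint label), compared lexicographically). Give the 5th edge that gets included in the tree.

D-H

Kruskal: consider edges lightest-first.
A–I (1): add — endpoints in different components.
D–F (2): add — endpoints in different components.
E–G (2): add — endpoints in different components.
F–I (6): add — endpoints in different components.
A–F (8): skip — A and F already connected.
D–H (8): add — endpoints in different components.
A–C (10): add — endpoints in different components.
B–G (10): add — endpoints in different components.
A–E (12): add — endpoints in different components.
The 5th edge added is D–H.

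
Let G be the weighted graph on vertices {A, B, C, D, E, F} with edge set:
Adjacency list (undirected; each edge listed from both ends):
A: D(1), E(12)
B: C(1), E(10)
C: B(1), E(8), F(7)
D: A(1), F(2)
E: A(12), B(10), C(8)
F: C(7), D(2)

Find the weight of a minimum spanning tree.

Grow the tree from E using Prim:
Step 1: frontier [C—E 8, B—E 10, A—E 12] → take C—E (8); add C.
Step 2: frontier [B—C 1, C—F 7, B—E 10, A—E 12] → take B—C (1); add B.
Step 3: frontier [C—F 7, A—E 12] → take C—F (7); add F.
Step 4: frontier [A—E 12, D—F 2] → take D—F (2); add D.
Step 5: frontier [A—D 1, A—E 12] → take A—D (1); add A.
MST edges: C—E, B—C, C—F, D—F, A—D; total weight 8+1+7+2+1 = 19.

19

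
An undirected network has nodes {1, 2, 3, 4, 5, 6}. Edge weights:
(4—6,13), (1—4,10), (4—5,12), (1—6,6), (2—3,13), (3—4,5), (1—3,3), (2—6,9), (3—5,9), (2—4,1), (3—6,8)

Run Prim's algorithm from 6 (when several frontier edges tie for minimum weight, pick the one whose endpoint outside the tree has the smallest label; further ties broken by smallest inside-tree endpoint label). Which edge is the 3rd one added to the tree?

Grow the tree from 6 using Prim:
Step 1: frontier [1—6 6, 3—6 8, 2—6 9, 4—6 13] → take 1—6 (6); add 1.
Step 2: frontier [1—3 3, 1—4 10, 3—6 8, 2—6 9, 4—6 13] → take 1—3 (3); add 3.
Step 3: frontier [1—4 10, 3—4 5, 3—5 9, 2—3 13, 2—6 9, 4—6 13] → take 3—4 (5); add 4.
Step 4: frontier [3—5 9, 2—3 13, 2—4 1, 4—5 12, 2—6 9] → take 2—4 (1); add 2.
Step 5: frontier [3—5 9, 4—5 12] → take 3—5 (9); add 5.
The 3rd edge added is 3—4.

3-4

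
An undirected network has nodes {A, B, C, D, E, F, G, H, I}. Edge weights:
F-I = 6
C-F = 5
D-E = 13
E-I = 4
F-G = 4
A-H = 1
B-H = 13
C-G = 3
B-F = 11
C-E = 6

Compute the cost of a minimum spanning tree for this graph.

Prim's algorithm from I:
Step 1: frontier [E-I 4, F-I 6] → take E-I (4); add E.
Step 2: frontier [C-E 6, D-E 13, F-I 6] → take C-E (6); add C.
Step 3: frontier [C-G 3, C-F 5, D-E 13, F-I 6] → take C-G (3); add G.
Step 4: frontier [C-F 5, D-E 13, F-G 4, F-I 6] → take F-G (4); add F.
Step 5: frontier [D-E 13, B-F 11] → take B-F (11); add B.
Step 6: frontier [B-H 13, D-E 13] → take D-E (13); add D.
Step 7: frontier [B-H 13] → take B-H (13); add H.
Step 8: frontier [A-H 1] → take A-H (1); add A.
MST edges: E-I, C-E, C-G, F-G, B-F, D-E, B-H, A-H; total weight 4+6+3+4+11+13+13+1 = 55.

55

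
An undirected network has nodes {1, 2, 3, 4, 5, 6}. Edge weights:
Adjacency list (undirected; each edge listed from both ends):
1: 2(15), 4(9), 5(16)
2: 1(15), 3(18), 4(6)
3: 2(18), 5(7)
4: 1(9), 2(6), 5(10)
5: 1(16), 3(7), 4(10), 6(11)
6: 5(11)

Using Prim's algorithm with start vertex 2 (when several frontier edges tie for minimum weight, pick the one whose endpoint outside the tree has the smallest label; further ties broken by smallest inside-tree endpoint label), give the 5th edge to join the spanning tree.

5-6

Prim's algorithm from 2:
Step 1: cheapest edge leaving the tree is 2-4 (6); add 4.
Step 2: cheapest edge leaving the tree is 1-4 (9); add 1.
Step 3: cheapest edge leaving the tree is 4-5 (10); add 5.
Step 4: cheapest edge leaving the tree is 3-5 (7); add 3.
Step 5: cheapest edge leaving the tree is 5-6 (11); add 6.
The 5th edge added is 5-6.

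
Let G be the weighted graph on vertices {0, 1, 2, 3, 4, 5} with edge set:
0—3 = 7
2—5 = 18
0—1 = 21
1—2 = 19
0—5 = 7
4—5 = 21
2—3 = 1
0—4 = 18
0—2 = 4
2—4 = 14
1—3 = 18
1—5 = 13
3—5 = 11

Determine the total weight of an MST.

39

Prim's algorithm from 0:
Step 1: frontier [0—2 4, 0—3 7, 0—5 7, 0—4 18, 0—1 21] → take 0—2 (4); add 2.
Step 2: frontier [0—3 7, 0—5 7, 0—4 18, 0—1 21, 2—3 1, 2—4 14, 2—5 18, 1—2 19] → take 2—3 (1); add 3.
Step 3: frontier [0—5 7, 0—4 18, 0—1 21, 2—4 14, 2—5 18, 1—2 19, 3—5 11, 1—3 18] → take 0—5 (7); add 5.
Step 4: frontier [0—4 18, 0—1 21, 2—4 14, 1—2 19, 1—3 18, 1—5 13, 4—5 21] → take 1—5 (13); add 1.
Step 5: frontier [0—4 18, 2—4 14, 4—5 21] → take 2—4 (14); add 4.
MST edges: 0—2, 2—3, 0—5, 1—5, 2—4; total weight 4+1+7+13+14 = 39.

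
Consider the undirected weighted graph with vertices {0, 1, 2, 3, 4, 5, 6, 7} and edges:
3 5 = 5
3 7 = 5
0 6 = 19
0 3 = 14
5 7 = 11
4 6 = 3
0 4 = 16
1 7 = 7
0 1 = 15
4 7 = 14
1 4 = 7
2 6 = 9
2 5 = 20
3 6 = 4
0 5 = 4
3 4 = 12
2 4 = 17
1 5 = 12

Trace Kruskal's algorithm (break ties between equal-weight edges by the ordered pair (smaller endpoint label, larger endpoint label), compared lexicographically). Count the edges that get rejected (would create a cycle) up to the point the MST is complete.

Kruskal: consider edges lightest-first.
4 6 (3): add — endpoints in different components.
0 5 (4): add — endpoints in different components.
3 6 (4): add — endpoints in different components.
3 5 (5): add — endpoints in different components.
3 7 (5): add — endpoints in different components.
1 4 (7): add — endpoints in different components.
1 7 (7): skip — 1 and 7 already connected.
2 6 (9): add — endpoints in different components.
Edges rejected before the tree was complete: 1.

1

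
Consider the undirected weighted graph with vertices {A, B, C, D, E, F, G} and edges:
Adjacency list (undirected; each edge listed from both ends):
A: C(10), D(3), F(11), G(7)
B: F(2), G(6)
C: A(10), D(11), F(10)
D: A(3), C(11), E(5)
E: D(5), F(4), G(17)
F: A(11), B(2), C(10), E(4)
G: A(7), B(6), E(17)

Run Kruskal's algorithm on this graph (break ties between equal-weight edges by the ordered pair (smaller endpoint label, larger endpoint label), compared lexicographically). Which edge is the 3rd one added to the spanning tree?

Kruskal: consider edges lightest-first.
B–F (2): add — endpoints in different components.
A–D (3): add — endpoints in different components.
E–F (4): add — endpoints in different components.
D–E (5): add — endpoints in different components.
B–G (6): add — endpoints in different components.
A–G (7): skip — A and G already connected.
A–C (10): add — endpoints in different components.
The 3rd edge added is E–F.

E-F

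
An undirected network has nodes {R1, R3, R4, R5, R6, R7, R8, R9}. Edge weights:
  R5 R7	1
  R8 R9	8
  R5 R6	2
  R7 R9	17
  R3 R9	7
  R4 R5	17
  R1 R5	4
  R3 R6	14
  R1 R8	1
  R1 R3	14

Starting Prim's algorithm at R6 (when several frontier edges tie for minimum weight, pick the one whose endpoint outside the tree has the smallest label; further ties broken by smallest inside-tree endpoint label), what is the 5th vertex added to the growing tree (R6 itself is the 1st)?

R8

Grow the tree from R6 using Prim:
Step 1: cheapest edge leaving the tree is R5 R6 (2); add R5.
Step 2: cheapest edge leaving the tree is R5 R7 (1); add R7.
Step 3: cheapest edge leaving the tree is R1 R5 (4); add R1.
Step 4: cheapest edge leaving the tree is R1 R8 (1); add R8.
Step 5: cheapest edge leaving the tree is R8 R9 (8); add R9.
Step 6: cheapest edge leaving the tree is R3 R9 (7); add R3.
Step 7: cheapest edge leaving the tree is R4 R5 (17); add R4.
Vertex order: R6, R5, R7, R1, R8, R9, R3, R4. The 5th vertex is R8.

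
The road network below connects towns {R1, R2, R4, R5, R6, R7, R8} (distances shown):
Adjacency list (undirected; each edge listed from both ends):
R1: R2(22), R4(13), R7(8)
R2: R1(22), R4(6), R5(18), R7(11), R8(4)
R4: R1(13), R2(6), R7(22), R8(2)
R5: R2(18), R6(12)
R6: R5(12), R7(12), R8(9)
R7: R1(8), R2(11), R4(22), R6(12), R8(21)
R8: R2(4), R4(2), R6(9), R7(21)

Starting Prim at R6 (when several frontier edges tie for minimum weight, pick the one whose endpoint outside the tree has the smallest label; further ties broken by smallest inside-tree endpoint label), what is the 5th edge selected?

Prim's algorithm from R6:
Step 1: frontier [R6–R8 9, R5–R6 12, R6–R7 12] → take R6–R8 (9); add R8.
Step 2: frontier [R5–R6 12, R6–R7 12, R4–R8 2, R2–R8 4, R7–R8 21] → take R4–R8 (2); add R4.
Step 3: frontier [R2–R4 6, R1–R4 13, R4–R7 22, R5–R6 12, R6–R7 12, R2–R8 4, R7–R8 21] → take R2–R8 (4); add R2.
Step 4: frontier [R2–R7 11, R2–R5 18, R1–R2 22, R1–R4 13, R4–R7 22, R5–R6 12, R6–R7 12, R7–R8 21] → take R2–R7 (11); add R7.
Step 5: frontier [R2–R5 18, R1–R2 22, R1–R4 13, R5–R6 12, R1–R7 8] → take R1–R7 (8); add R1.
Step 6: frontier [R2–R5 18, R5–R6 12] → take R5–R6 (12); add R5.
The 5th edge added is R1–R7.

R1-R7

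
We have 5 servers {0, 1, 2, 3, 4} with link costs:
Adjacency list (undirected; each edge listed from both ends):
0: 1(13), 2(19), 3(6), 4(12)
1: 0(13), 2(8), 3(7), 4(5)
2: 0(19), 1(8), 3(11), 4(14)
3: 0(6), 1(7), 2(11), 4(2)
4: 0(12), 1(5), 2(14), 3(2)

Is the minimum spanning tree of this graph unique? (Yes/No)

Yes

Kruskal: consider edges lightest-first.
3 4 (2): add. Components now {0} {1} {2} {3,4}
1 4 (5): add. Components now {0} {1,3,4} {2}
0 3 (6): add. Components now {0,1,3,4} {2}
1 3 (7): skip — 1 and 3 already connected.
1 2 (8): add. Components now {0,1,2,3,4}
Every non-tree edge has weight strictly greater than the heaviest edge on the tree path between its endpoints, so the MST is unique.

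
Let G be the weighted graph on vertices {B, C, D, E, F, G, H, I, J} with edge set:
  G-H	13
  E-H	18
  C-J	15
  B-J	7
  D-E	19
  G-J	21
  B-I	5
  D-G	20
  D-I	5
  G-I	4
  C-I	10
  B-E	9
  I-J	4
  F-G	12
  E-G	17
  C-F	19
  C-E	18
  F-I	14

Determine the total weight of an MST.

62

Prim's algorithm from G:
Step 1: cheapest edge leaving the tree is G-I (4); add I.
Step 2: cheapest edge leaving the tree is I-J (4); add J.
Step 3: cheapest edge leaving the tree is B-I (5); add B.
Step 4: cheapest edge leaving the tree is D-I (5); add D.
Step 5: cheapest edge leaving the tree is B-E (9); add E.
Step 6: cheapest edge leaving the tree is C-I (10); add C.
Step 7: cheapest edge leaving the tree is F-G (12); add F.
Step 8: cheapest edge leaving the tree is G-H (13); add H.
MST edges: G-I, I-J, B-I, D-I, B-E, C-I, F-G, G-H; total weight 4+4+5+5+9+10+12+13 = 62.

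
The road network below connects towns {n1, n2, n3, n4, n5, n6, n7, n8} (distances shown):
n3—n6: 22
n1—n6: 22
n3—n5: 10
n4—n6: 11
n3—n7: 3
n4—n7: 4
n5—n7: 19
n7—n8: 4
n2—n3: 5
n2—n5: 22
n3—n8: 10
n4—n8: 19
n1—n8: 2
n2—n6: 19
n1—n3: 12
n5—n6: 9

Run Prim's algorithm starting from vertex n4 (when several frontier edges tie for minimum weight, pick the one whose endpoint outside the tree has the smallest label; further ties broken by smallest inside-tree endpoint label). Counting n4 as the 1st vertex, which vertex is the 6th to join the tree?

Prim, starting at n4.
Step 1: cheapest edge leaving the tree is n4—n7 (4); add n7.
Step 2: cheapest edge leaving the tree is n3—n7 (3); add n3.
Step 3: cheapest edge leaving the tree is n7—n8 (4); add n8.
Step 4: cheapest edge leaving the tree is n1—n8 (2); add n1.
Step 5: cheapest edge leaving the tree is n2—n3 (5); add n2.
Step 6: cheapest edge leaving the tree is n3—n5 (10); add n5.
Step 7: cheapest edge leaving the tree is n5—n6 (9); add n6.
Vertex order: n4, n7, n3, n8, n1, n2, n5, n6. The 6th vertex is n2.

n2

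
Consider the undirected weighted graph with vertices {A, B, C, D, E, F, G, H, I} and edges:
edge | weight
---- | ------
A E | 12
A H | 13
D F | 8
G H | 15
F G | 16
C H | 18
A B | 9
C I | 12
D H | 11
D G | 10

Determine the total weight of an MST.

93

Prim's algorithm from A:
Step 1: cheapest edge leaving the tree is A B (9); add B.
Step 2: cheapest edge leaving the tree is A E (12); add E.
Step 3: cheapest edge leaving the tree is A H (13); add H.
Step 4: cheapest edge leaving the tree is D H (11); add D.
Step 5: cheapest edge leaving the tree is D F (8); add F.
Step 6: cheapest edge leaving the tree is D G (10); add G.
Step 7: cheapest edge leaving the tree is C H (18); add C.
Step 8: cheapest edge leaving the tree is C I (12); add I.
MST edges: A B, A E, A H, D H, D F, D G, C H, C I; total weight 9+12+13+11+8+10+18+12 = 93.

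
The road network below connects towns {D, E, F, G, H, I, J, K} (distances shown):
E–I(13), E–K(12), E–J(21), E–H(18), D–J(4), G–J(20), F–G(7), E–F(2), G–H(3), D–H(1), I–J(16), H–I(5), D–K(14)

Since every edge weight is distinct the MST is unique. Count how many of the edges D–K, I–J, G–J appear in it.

Kruskal: consider edges lightest-first.
D–H (1): add — endpoints in different components.
E–F (2): add — endpoints in different components.
G–H (3): add — endpoints in different components.
D–J (4): add — endpoints in different components.
H–I (5): add — endpoints in different components.
F–G (7): add — endpoints in different components.
E–K (12): add — endpoints in different components.
MST edge set: {D–H, E–F, G–H, D–J, H–I, F–G, E–K}.
Of the listed edges, {} are in the MST → 0.

0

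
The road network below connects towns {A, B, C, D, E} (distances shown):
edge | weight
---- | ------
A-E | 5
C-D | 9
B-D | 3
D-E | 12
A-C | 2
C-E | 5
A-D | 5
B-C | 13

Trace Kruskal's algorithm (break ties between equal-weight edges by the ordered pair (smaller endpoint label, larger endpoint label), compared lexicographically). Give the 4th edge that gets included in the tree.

A-E

Sort edges by weight, then run Kruskal:
A-C (2): add — endpoints in different components.
B-D (3): add — endpoints in different components.
A-D (5): add — endpoints in different components.
A-E (5): add — endpoints in different components.
The 4th edge added is A-E.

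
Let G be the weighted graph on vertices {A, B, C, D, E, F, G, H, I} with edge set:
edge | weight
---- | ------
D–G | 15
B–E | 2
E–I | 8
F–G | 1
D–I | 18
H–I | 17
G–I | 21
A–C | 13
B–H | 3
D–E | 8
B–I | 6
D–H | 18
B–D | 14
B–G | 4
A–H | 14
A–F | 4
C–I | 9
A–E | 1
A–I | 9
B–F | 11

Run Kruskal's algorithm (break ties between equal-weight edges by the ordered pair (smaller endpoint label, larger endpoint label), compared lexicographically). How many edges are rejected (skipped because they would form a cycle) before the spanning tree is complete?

Sort edges by weight, then run Kruskal:
A–E (1): add — endpoints in different components.
F–G (1): add — endpoints in different components.
B–E (2): add — endpoints in different components.
B–H (3): add — endpoints in different components.
A–F (4): add — endpoints in different components.
B–G (4): skip — B and G already connected.
B–I (6): add — endpoints in different components.
D–E (8): add — endpoints in different components.
E–I (8): skip — E and I already connected.
A–I (9): skip — A and I already connected.
C–I (9): add — endpoints in different components.
Edges rejected before the tree was complete: 3.

3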